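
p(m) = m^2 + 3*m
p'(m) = 2*m + 3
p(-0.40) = -1.04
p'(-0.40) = 2.20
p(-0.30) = -0.81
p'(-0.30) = 2.40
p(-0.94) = -1.94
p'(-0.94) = 1.12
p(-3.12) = 0.37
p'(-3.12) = -3.24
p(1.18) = 4.93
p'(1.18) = 5.36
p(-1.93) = -2.07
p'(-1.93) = -0.86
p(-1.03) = -2.03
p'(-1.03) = 0.94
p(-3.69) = 2.55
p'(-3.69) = -4.38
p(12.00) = 180.00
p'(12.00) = 27.00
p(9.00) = 108.00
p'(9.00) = 21.00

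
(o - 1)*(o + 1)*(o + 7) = o^3 + 7*o^2 - o - 7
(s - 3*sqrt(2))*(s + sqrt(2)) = s^2 - 2*sqrt(2)*s - 6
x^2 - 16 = (x - 4)*(x + 4)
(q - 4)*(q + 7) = q^2 + 3*q - 28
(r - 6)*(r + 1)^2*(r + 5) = r^4 + r^3 - 31*r^2 - 61*r - 30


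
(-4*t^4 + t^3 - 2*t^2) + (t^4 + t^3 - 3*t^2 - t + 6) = -3*t^4 + 2*t^3 - 5*t^2 - t + 6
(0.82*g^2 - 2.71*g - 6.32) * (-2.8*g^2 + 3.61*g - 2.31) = -2.296*g^4 + 10.5482*g^3 + 6.0187*g^2 - 16.5551*g + 14.5992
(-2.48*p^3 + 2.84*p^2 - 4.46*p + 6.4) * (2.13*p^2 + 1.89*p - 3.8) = -5.2824*p^5 + 1.362*p^4 + 5.2918*p^3 - 5.5894*p^2 + 29.044*p - 24.32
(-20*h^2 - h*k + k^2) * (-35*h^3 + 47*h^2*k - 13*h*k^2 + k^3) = 700*h^5 - 905*h^4*k + 178*h^3*k^2 + 40*h^2*k^3 - 14*h*k^4 + k^5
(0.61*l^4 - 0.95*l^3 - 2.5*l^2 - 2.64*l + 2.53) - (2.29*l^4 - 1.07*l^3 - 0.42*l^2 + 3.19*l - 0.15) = -1.68*l^4 + 0.12*l^3 - 2.08*l^2 - 5.83*l + 2.68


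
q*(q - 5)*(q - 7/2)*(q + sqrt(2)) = q^4 - 17*q^3/2 + sqrt(2)*q^3 - 17*sqrt(2)*q^2/2 + 35*q^2/2 + 35*sqrt(2)*q/2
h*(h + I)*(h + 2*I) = h^3 + 3*I*h^2 - 2*h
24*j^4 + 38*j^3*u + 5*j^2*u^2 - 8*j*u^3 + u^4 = (-6*j + u)*(-4*j + u)*(j + u)^2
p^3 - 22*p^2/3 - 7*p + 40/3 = (p - 8)*(p - 1)*(p + 5/3)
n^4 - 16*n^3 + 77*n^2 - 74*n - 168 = (n - 7)*(n - 6)*(n - 4)*(n + 1)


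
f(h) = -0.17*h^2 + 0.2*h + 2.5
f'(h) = 0.2 - 0.34*h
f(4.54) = -0.10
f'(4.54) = -1.34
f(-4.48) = -1.81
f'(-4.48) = 1.72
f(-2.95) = 0.43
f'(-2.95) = 1.20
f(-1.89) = 1.51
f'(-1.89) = 0.84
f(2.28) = 2.07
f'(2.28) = -0.58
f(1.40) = 2.45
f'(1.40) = -0.28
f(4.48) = -0.02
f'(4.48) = -1.32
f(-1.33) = 1.93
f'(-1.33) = 0.65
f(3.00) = 1.57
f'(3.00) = -0.82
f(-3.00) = 0.37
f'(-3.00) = 1.22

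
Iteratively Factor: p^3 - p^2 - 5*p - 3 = (p + 1)*(p^2 - 2*p - 3) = (p + 1)^2*(p - 3)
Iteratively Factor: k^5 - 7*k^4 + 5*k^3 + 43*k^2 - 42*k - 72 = (k - 4)*(k^4 - 3*k^3 - 7*k^2 + 15*k + 18) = (k - 4)*(k - 3)*(k^3 - 7*k - 6) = (k - 4)*(k - 3)*(k + 1)*(k^2 - k - 6) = (k - 4)*(k - 3)^2*(k + 1)*(k + 2)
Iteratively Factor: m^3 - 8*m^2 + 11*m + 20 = (m - 4)*(m^2 - 4*m - 5) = (m - 4)*(m + 1)*(m - 5)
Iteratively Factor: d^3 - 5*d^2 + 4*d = (d - 4)*(d^2 - d) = d*(d - 4)*(d - 1)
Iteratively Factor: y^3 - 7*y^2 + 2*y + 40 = (y + 2)*(y^2 - 9*y + 20) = (y - 4)*(y + 2)*(y - 5)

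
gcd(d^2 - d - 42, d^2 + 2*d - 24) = d + 6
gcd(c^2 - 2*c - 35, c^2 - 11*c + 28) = c - 7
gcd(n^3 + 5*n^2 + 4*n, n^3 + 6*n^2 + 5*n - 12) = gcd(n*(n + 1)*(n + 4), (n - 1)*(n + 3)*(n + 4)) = n + 4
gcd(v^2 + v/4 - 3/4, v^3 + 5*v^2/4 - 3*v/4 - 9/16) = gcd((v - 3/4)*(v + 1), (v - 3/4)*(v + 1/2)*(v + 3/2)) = v - 3/4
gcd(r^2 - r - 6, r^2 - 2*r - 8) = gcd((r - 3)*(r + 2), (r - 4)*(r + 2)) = r + 2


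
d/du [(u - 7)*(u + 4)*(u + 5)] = 3*u^2 + 4*u - 43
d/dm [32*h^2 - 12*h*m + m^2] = -12*h + 2*m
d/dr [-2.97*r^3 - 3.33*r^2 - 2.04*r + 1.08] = -8.91*r^2 - 6.66*r - 2.04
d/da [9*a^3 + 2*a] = 27*a^2 + 2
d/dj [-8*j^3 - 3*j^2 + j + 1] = -24*j^2 - 6*j + 1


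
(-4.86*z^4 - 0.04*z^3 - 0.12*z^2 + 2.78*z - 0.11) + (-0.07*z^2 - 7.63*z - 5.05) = -4.86*z^4 - 0.04*z^3 - 0.19*z^2 - 4.85*z - 5.16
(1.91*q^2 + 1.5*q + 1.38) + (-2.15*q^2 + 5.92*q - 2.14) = -0.24*q^2 + 7.42*q - 0.76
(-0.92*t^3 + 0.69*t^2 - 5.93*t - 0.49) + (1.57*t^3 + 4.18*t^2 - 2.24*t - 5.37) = 0.65*t^3 + 4.87*t^2 - 8.17*t - 5.86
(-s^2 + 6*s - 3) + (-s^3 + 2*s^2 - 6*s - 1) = -s^3 + s^2 - 4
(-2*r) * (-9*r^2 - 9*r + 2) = 18*r^3 + 18*r^2 - 4*r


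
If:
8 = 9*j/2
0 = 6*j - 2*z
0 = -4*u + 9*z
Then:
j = 16/9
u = 12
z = 16/3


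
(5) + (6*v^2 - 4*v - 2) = 6*v^2 - 4*v + 3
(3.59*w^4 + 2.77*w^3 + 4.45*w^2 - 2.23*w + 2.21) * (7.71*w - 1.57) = 27.6789*w^5 + 15.7204*w^4 + 29.9606*w^3 - 24.1798*w^2 + 20.5402*w - 3.4697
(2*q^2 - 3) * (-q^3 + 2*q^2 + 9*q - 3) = -2*q^5 + 4*q^4 + 21*q^3 - 12*q^2 - 27*q + 9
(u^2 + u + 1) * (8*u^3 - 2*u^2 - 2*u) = 8*u^5 + 6*u^4 + 4*u^3 - 4*u^2 - 2*u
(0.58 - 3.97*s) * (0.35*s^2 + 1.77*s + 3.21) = -1.3895*s^3 - 6.8239*s^2 - 11.7171*s + 1.8618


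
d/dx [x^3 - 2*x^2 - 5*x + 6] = 3*x^2 - 4*x - 5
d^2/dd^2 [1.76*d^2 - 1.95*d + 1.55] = 3.52000000000000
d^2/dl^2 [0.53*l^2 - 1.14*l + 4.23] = 1.06000000000000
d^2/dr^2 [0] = 0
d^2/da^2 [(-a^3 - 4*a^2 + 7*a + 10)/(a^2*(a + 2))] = 2*(-2*a^4 + 21*a^3 + 102*a^2 + 188*a + 120)/(a^4*(a^3 + 6*a^2 + 12*a + 8))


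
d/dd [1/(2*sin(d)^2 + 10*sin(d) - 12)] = -(2*sin(d) + 5)*cos(d)/(2*(sin(d)^2 + 5*sin(d) - 6)^2)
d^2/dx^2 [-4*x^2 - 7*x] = -8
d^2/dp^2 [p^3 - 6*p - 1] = 6*p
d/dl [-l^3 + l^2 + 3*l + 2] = -3*l^2 + 2*l + 3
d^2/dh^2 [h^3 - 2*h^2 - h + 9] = 6*h - 4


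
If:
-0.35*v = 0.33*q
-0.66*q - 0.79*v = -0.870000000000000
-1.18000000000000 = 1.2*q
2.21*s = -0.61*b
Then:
No Solution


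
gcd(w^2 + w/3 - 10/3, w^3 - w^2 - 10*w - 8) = w + 2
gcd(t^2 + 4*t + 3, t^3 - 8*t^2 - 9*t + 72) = t + 3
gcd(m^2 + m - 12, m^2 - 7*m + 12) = m - 3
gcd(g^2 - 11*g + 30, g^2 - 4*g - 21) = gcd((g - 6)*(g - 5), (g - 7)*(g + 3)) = 1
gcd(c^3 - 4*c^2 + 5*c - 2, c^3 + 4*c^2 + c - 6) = c - 1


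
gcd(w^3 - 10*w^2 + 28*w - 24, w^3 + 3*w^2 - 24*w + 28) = w^2 - 4*w + 4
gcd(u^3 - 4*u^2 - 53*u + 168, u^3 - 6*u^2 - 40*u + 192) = u - 8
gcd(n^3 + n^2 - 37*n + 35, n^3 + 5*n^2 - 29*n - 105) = n^2 + 2*n - 35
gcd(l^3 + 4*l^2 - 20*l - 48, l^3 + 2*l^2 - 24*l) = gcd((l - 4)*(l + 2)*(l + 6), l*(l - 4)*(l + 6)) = l^2 + 2*l - 24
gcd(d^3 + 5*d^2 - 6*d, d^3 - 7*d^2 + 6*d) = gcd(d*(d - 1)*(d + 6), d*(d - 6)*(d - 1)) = d^2 - d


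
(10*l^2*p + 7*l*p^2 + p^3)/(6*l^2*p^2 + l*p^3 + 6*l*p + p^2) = (10*l^2 + 7*l*p + p^2)/(6*l^2*p + l*p^2 + 6*l + p)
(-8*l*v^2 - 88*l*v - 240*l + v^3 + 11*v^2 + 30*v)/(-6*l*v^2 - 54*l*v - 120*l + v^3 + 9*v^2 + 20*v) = (-8*l*v - 48*l + v^2 + 6*v)/(-6*l*v - 24*l + v^2 + 4*v)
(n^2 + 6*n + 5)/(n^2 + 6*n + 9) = (n^2 + 6*n + 5)/(n^2 + 6*n + 9)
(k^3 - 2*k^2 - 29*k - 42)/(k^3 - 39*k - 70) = (k + 3)/(k + 5)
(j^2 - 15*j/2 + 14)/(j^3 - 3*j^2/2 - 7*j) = (j - 4)/(j*(j + 2))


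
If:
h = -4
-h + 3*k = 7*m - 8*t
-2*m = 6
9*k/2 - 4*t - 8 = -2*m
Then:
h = -4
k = 1/4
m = -3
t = -103/32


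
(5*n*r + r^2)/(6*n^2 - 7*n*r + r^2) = r*(5*n + r)/(6*n^2 - 7*n*r + r^2)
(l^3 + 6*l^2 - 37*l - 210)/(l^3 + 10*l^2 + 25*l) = (l^2 + l - 42)/(l*(l + 5))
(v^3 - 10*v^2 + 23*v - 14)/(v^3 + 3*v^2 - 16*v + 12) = (v - 7)/(v + 6)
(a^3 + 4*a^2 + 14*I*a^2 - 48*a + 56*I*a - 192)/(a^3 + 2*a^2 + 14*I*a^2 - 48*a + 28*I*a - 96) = (a + 4)/(a + 2)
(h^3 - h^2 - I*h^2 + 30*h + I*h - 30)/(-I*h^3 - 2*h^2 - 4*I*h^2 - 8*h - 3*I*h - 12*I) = (I*h^3 + h^2*(1 - I) + h*(-1 + 30*I) - 30*I)/(h^3 + 2*h^2*(2 - I) + h*(3 - 8*I) + 12)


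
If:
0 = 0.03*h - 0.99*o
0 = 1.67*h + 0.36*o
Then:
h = 0.00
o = 0.00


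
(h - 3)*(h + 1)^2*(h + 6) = h^4 + 5*h^3 - 11*h^2 - 33*h - 18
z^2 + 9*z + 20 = (z + 4)*(z + 5)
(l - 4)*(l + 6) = l^2 + 2*l - 24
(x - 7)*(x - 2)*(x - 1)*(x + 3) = x^4 - 7*x^3 - 7*x^2 + 55*x - 42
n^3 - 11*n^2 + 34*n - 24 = (n - 6)*(n - 4)*(n - 1)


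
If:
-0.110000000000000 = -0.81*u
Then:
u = 0.14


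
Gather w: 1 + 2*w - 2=2*w - 1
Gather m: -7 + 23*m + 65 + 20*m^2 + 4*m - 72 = 20*m^2 + 27*m - 14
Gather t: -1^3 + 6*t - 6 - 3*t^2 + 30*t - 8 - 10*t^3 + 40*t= -10*t^3 - 3*t^2 + 76*t - 15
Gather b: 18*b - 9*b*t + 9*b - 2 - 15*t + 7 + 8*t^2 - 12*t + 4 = b*(27 - 9*t) + 8*t^2 - 27*t + 9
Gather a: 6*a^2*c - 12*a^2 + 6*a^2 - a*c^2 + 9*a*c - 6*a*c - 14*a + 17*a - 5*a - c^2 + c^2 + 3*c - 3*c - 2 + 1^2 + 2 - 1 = a^2*(6*c - 6) + a*(-c^2 + 3*c - 2)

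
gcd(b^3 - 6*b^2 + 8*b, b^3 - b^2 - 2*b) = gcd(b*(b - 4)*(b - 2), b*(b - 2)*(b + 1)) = b^2 - 2*b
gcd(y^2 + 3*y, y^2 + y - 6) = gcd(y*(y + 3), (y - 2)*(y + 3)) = y + 3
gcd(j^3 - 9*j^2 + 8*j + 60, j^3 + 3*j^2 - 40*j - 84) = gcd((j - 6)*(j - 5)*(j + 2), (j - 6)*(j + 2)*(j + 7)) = j^2 - 4*j - 12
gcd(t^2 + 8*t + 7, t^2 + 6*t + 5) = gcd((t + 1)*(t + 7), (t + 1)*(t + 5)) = t + 1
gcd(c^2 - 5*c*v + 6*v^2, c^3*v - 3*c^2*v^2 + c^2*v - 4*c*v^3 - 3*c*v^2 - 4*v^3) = 1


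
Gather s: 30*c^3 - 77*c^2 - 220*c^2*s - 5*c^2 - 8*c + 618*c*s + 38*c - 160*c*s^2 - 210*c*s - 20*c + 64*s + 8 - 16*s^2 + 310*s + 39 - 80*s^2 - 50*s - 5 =30*c^3 - 82*c^2 + 10*c + s^2*(-160*c - 96) + s*(-220*c^2 + 408*c + 324) + 42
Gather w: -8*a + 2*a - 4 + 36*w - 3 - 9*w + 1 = -6*a + 27*w - 6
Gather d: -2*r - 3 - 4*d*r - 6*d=d*(-4*r - 6) - 2*r - 3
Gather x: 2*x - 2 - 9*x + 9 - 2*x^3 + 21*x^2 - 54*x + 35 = -2*x^3 + 21*x^2 - 61*x + 42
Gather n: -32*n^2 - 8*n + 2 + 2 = -32*n^2 - 8*n + 4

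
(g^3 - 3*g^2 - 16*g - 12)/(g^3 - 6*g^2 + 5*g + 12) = (g^2 - 4*g - 12)/(g^2 - 7*g + 12)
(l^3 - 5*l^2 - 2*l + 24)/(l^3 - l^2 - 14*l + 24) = (l^2 - 2*l - 8)/(l^2 + 2*l - 8)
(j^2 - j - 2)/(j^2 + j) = (j - 2)/j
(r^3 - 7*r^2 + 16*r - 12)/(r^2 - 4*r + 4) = r - 3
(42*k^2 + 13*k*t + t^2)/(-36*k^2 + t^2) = (7*k + t)/(-6*k + t)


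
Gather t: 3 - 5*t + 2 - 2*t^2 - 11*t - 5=-2*t^2 - 16*t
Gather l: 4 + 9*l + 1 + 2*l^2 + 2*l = 2*l^2 + 11*l + 5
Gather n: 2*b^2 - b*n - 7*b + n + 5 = 2*b^2 - 7*b + n*(1 - b) + 5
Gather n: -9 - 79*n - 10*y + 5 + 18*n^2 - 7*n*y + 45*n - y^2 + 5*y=18*n^2 + n*(-7*y - 34) - y^2 - 5*y - 4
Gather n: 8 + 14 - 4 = 18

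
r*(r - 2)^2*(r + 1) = r^4 - 3*r^3 + 4*r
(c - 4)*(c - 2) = c^2 - 6*c + 8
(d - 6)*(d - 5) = d^2 - 11*d + 30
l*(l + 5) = l^2 + 5*l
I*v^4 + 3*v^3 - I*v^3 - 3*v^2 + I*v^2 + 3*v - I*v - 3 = (v - 3*I)*(v - I)*(v + I)*(I*v - I)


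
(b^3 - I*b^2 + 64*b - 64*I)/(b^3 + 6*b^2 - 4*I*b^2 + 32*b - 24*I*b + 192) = (b^2 + 7*I*b + 8)/(b^2 + b*(6 + 4*I) + 24*I)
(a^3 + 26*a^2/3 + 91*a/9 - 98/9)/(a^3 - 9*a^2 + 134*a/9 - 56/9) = (3*a^2 + 28*a + 49)/(3*a^2 - 25*a + 28)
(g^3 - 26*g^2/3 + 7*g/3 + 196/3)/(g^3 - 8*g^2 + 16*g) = (3*g^2 - 14*g - 49)/(3*g*(g - 4))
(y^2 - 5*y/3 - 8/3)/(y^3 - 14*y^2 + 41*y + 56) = (y - 8/3)/(y^2 - 15*y + 56)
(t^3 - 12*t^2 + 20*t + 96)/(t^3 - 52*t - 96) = (t - 6)/(t + 6)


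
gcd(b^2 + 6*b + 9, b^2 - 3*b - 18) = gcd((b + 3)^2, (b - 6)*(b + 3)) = b + 3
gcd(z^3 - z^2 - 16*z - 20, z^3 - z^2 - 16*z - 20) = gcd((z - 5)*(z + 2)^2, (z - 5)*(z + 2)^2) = z^3 - z^2 - 16*z - 20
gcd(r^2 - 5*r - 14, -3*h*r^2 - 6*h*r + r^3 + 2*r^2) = r + 2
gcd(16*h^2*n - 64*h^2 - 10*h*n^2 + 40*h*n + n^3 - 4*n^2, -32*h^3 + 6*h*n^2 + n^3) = 2*h - n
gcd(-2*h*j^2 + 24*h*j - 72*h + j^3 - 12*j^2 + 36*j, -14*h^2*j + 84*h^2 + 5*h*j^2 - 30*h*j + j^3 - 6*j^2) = 2*h*j - 12*h - j^2 + 6*j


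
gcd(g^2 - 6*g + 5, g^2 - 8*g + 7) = g - 1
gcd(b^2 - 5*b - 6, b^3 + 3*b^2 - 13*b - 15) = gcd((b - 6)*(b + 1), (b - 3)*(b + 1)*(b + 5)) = b + 1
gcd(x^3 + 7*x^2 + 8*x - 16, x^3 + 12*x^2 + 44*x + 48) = x + 4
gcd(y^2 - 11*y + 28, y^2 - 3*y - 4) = y - 4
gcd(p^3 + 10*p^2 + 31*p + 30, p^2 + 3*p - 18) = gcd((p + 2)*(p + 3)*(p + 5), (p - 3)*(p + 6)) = 1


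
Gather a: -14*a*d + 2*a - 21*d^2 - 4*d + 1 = a*(2 - 14*d) - 21*d^2 - 4*d + 1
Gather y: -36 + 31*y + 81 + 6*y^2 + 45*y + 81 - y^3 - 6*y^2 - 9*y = -y^3 + 67*y + 126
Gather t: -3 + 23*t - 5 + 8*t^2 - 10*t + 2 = 8*t^2 + 13*t - 6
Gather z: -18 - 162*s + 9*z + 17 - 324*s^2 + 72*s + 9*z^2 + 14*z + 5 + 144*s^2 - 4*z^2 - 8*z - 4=-180*s^2 - 90*s + 5*z^2 + 15*z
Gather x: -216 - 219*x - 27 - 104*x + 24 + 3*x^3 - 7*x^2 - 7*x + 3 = 3*x^3 - 7*x^2 - 330*x - 216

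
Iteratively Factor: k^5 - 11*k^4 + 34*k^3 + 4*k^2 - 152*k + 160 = (k - 5)*(k^4 - 6*k^3 + 4*k^2 + 24*k - 32) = (k - 5)*(k - 2)*(k^3 - 4*k^2 - 4*k + 16) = (k - 5)*(k - 2)^2*(k^2 - 2*k - 8) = (k - 5)*(k - 2)^2*(k + 2)*(k - 4)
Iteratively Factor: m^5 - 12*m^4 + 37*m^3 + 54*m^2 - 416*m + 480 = (m - 4)*(m^4 - 8*m^3 + 5*m^2 + 74*m - 120) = (m - 4)*(m + 3)*(m^3 - 11*m^2 + 38*m - 40) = (m - 5)*(m - 4)*(m + 3)*(m^2 - 6*m + 8) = (m - 5)*(m - 4)*(m - 2)*(m + 3)*(m - 4)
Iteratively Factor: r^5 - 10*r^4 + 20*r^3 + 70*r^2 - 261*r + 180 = (r - 1)*(r^4 - 9*r^3 + 11*r^2 + 81*r - 180) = (r - 4)*(r - 1)*(r^3 - 5*r^2 - 9*r + 45) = (r - 4)*(r - 1)*(r + 3)*(r^2 - 8*r + 15) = (r - 5)*(r - 4)*(r - 1)*(r + 3)*(r - 3)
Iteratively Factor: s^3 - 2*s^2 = (s)*(s^2 - 2*s) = s*(s - 2)*(s)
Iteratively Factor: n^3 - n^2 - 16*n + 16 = (n + 4)*(n^2 - 5*n + 4) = (n - 4)*(n + 4)*(n - 1)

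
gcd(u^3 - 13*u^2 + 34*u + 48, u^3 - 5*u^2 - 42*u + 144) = u - 8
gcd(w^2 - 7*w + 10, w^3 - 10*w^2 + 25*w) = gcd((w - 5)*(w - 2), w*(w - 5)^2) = w - 5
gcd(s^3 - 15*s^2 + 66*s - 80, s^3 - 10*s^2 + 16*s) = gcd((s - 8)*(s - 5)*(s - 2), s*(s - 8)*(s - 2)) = s^2 - 10*s + 16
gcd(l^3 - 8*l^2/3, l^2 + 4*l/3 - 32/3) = l - 8/3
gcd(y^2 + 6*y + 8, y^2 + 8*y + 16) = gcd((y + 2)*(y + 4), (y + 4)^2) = y + 4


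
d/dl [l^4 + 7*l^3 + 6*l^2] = l*(4*l^2 + 21*l + 12)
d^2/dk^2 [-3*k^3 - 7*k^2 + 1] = -18*k - 14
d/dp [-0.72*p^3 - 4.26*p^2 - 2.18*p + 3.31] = -2.16*p^2 - 8.52*p - 2.18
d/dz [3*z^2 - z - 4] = 6*z - 1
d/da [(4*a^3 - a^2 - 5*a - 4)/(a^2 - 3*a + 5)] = (4*a^4 - 24*a^3 + 68*a^2 - 2*a - 37)/(a^4 - 6*a^3 + 19*a^2 - 30*a + 25)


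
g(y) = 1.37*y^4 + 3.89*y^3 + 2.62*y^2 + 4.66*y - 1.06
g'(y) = 5.48*y^3 + 11.67*y^2 + 5.24*y + 4.66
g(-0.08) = -1.42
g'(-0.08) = 4.31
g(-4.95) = 390.77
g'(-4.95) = -399.99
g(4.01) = 664.83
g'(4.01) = 566.68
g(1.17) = 16.78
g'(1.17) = 35.54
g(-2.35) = -6.24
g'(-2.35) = -14.33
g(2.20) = 95.39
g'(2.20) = 131.02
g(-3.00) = 14.48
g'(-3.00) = -53.99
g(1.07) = 13.49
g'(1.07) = 30.34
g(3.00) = 252.50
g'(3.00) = 273.37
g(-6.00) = 1000.58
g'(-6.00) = -790.34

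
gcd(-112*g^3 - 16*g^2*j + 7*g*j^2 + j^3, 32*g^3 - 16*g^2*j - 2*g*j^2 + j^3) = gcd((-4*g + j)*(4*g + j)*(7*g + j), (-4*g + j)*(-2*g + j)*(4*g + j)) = 16*g^2 - j^2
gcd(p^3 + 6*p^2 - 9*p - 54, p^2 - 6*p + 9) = p - 3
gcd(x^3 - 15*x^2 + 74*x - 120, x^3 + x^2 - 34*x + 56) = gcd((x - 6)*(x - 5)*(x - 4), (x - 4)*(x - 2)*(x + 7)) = x - 4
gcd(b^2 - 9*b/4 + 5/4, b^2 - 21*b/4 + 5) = b - 5/4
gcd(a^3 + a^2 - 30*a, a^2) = a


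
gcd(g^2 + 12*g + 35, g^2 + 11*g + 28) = g + 7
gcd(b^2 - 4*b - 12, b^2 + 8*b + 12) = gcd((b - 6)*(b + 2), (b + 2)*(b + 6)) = b + 2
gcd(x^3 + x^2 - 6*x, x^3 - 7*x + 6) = x^2 + x - 6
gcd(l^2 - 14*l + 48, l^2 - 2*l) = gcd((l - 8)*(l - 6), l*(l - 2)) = 1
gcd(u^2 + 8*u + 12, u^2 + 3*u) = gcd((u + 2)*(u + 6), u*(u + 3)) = 1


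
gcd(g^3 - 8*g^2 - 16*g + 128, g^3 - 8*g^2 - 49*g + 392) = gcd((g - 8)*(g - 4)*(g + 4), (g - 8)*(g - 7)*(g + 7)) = g - 8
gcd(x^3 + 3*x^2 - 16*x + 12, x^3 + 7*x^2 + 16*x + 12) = 1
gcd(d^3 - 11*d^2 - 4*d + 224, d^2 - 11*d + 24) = d - 8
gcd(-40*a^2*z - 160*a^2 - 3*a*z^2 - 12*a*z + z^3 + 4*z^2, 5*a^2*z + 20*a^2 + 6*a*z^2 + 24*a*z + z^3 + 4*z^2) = 5*a*z + 20*a + z^2 + 4*z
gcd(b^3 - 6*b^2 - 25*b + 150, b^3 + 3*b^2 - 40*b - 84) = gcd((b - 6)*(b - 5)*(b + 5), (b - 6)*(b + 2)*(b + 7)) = b - 6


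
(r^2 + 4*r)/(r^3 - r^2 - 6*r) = (r + 4)/(r^2 - r - 6)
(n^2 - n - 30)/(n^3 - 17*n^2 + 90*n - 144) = (n + 5)/(n^2 - 11*n + 24)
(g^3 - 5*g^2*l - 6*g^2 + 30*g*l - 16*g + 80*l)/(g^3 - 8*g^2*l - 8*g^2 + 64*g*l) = (g^2 - 5*g*l + 2*g - 10*l)/(g*(g - 8*l))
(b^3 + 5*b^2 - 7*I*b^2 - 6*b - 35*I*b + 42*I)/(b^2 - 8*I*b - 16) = (b^3 + b^2*(5 - 7*I) - b*(6 + 35*I) + 42*I)/(b^2 - 8*I*b - 16)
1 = 1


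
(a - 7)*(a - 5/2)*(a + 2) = a^3 - 15*a^2/2 - 3*a/2 + 35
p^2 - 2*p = p*(p - 2)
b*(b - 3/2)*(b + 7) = b^3 + 11*b^2/2 - 21*b/2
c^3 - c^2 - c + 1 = (c - 1)^2*(c + 1)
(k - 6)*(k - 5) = k^2 - 11*k + 30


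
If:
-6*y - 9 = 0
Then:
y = -3/2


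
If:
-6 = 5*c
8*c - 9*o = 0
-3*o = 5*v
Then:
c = -6/5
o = -16/15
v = 16/25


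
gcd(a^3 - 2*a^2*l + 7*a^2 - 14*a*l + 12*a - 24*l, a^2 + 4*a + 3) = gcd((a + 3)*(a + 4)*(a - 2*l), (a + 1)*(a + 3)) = a + 3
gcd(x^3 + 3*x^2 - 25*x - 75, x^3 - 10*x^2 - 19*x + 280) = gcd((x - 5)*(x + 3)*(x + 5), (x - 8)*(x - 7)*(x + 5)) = x + 5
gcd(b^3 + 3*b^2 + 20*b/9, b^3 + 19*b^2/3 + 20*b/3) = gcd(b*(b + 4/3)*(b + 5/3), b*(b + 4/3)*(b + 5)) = b^2 + 4*b/3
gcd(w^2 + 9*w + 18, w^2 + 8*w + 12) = w + 6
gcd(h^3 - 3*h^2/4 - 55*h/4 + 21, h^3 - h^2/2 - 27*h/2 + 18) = h^2 + h - 12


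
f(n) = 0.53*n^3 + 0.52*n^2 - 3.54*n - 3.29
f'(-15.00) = 338.61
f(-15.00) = -1621.94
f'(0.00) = -3.54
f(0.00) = -3.29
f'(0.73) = -1.93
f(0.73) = -5.39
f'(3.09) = 14.86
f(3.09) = 6.37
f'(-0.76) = -3.41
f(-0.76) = -0.53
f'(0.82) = -1.62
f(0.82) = -5.55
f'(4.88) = 39.40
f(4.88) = 53.41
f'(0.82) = -1.62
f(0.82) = -5.55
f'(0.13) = -3.38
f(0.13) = -3.74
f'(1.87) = 3.96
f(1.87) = -4.63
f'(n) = 1.59*n^2 + 1.04*n - 3.54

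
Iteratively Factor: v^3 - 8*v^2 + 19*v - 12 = (v - 4)*(v^2 - 4*v + 3) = (v - 4)*(v - 3)*(v - 1)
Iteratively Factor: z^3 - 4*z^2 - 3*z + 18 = (z - 3)*(z^2 - z - 6) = (z - 3)^2*(z + 2)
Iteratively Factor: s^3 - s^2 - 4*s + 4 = (s - 2)*(s^2 + s - 2) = (s - 2)*(s + 2)*(s - 1)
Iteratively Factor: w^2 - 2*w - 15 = (w - 5)*(w + 3)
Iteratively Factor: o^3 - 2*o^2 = (o - 2)*(o^2) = o*(o - 2)*(o)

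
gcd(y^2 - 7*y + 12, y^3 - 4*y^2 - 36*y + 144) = y - 4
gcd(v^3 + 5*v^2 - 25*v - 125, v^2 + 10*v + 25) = v^2 + 10*v + 25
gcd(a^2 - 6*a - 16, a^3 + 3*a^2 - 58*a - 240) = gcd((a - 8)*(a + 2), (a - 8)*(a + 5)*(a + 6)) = a - 8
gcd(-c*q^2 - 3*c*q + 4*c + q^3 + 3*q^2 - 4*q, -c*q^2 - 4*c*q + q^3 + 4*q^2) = -c*q - 4*c + q^2 + 4*q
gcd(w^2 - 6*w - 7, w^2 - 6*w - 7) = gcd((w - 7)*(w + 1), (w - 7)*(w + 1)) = w^2 - 6*w - 7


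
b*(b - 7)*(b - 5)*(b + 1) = b^4 - 11*b^3 + 23*b^2 + 35*b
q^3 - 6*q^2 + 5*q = q*(q - 5)*(q - 1)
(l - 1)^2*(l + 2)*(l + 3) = l^4 + 3*l^3 - 3*l^2 - 7*l + 6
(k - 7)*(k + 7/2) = k^2 - 7*k/2 - 49/2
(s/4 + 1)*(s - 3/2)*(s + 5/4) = s^3/4 + 15*s^2/16 - 23*s/32 - 15/8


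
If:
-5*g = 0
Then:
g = 0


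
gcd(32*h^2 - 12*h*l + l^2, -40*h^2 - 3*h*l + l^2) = 8*h - l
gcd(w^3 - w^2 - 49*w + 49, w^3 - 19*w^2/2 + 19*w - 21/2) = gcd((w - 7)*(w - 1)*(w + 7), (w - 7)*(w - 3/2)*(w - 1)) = w^2 - 8*w + 7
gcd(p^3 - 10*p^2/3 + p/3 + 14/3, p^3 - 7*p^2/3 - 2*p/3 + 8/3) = p^2 - p - 2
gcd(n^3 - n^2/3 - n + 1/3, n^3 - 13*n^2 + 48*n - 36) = n - 1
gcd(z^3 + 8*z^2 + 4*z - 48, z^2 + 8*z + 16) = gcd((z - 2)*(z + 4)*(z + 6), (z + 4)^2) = z + 4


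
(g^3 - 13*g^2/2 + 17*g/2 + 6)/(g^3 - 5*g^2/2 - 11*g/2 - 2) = (g - 3)/(g + 1)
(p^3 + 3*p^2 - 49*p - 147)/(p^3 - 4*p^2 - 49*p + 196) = (p + 3)/(p - 4)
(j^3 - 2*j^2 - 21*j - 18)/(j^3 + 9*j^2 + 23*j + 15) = (j - 6)/(j + 5)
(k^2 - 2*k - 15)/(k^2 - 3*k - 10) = (k + 3)/(k + 2)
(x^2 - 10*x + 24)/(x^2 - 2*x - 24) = (x - 4)/(x + 4)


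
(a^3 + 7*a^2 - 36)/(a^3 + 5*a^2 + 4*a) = (a^3 + 7*a^2 - 36)/(a*(a^2 + 5*a + 4))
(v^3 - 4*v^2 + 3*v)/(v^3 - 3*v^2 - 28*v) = (-v^2 + 4*v - 3)/(-v^2 + 3*v + 28)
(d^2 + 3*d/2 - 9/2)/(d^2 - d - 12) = (d - 3/2)/(d - 4)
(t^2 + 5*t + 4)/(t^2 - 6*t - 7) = (t + 4)/(t - 7)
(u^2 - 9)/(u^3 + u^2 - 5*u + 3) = (u - 3)/(u^2 - 2*u + 1)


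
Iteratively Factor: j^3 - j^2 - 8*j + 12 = (j + 3)*(j^2 - 4*j + 4) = (j - 2)*(j + 3)*(j - 2)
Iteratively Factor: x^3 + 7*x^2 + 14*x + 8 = (x + 4)*(x^2 + 3*x + 2) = (x + 1)*(x + 4)*(x + 2)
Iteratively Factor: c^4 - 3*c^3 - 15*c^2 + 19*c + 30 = (c - 5)*(c^3 + 2*c^2 - 5*c - 6) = (c - 5)*(c + 3)*(c^2 - c - 2) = (c - 5)*(c - 2)*(c + 3)*(c + 1)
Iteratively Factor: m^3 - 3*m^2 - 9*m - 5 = (m + 1)*(m^2 - 4*m - 5) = (m - 5)*(m + 1)*(m + 1)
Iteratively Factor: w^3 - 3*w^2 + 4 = (w - 2)*(w^2 - w - 2) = (w - 2)*(w + 1)*(w - 2)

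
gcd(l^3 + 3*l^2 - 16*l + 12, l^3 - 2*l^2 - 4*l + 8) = l - 2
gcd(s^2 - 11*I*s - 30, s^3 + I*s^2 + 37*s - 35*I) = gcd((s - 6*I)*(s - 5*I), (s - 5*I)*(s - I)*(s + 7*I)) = s - 5*I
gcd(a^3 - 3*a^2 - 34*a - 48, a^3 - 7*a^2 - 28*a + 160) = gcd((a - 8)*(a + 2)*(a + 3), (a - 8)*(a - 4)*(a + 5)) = a - 8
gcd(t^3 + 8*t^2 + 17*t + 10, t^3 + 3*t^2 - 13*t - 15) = t^2 + 6*t + 5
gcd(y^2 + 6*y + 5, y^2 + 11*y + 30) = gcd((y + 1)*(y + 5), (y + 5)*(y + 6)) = y + 5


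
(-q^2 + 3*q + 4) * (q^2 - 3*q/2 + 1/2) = -q^4 + 9*q^3/2 - q^2 - 9*q/2 + 2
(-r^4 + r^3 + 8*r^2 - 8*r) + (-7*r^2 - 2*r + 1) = -r^4 + r^3 + r^2 - 10*r + 1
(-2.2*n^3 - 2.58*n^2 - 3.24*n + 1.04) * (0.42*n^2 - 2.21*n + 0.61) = -0.924*n^5 + 3.7784*n^4 + 2.999*n^3 + 6.0234*n^2 - 4.2748*n + 0.6344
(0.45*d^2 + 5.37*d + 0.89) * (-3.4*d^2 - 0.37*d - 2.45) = -1.53*d^4 - 18.4245*d^3 - 6.1154*d^2 - 13.4858*d - 2.1805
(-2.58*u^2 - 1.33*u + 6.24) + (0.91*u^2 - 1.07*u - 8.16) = -1.67*u^2 - 2.4*u - 1.92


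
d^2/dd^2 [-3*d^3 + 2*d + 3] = -18*d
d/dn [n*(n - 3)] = 2*n - 3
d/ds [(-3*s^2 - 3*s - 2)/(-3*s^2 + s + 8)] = 2*(-6*s^2 - 30*s - 11)/(9*s^4 - 6*s^3 - 47*s^2 + 16*s + 64)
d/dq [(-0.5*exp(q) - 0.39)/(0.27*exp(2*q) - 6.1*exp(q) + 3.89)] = (0.135*exp(2*q) + 0.2106*exp(q) - 4.324)*exp(q)/(0.0729*exp(4*q) - 3.294*exp(3*q) + 39.3106*exp(2*q) - 47.458*exp(q) + 15.1321)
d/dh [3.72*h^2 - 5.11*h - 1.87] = 7.44*h - 5.11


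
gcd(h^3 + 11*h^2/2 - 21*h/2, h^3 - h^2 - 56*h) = h^2 + 7*h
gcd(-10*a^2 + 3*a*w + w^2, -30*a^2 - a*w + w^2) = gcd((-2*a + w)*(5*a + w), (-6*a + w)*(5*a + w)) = 5*a + w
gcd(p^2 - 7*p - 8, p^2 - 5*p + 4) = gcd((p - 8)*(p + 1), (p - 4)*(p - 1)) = 1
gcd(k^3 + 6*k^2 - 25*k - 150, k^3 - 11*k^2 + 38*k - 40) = k - 5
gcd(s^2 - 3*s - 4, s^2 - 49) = 1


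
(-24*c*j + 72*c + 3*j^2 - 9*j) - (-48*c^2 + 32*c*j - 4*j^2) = 48*c^2 - 56*c*j + 72*c + 7*j^2 - 9*j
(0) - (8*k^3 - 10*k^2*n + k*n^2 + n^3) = -8*k^3 + 10*k^2*n - k*n^2 - n^3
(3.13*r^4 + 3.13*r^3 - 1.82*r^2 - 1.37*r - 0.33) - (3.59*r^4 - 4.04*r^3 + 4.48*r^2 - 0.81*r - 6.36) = -0.46*r^4 + 7.17*r^3 - 6.3*r^2 - 0.56*r + 6.03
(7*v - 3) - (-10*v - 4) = 17*v + 1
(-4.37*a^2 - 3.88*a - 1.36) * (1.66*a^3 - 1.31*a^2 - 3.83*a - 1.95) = -7.2542*a^5 - 0.716099999999999*a^4 + 19.5623*a^3 + 25.1635*a^2 + 12.7748*a + 2.652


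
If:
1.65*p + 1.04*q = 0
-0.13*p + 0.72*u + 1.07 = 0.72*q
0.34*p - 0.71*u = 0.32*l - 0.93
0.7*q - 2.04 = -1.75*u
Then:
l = 0.77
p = -1.30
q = 2.06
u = 0.34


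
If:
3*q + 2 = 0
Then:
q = -2/3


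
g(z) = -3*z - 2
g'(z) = -3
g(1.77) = -7.31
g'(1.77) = -3.00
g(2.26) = -8.78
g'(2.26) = -3.00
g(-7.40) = 20.20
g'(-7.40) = -3.00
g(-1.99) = 3.97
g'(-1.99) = -3.00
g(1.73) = -7.19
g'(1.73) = -3.00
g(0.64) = -3.92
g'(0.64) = -3.00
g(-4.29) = 10.87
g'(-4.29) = -3.00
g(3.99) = -13.97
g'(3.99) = -3.00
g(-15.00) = 43.00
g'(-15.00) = -3.00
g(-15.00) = 43.00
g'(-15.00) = -3.00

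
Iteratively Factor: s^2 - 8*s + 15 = (s - 5)*(s - 3)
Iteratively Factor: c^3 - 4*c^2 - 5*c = (c)*(c^2 - 4*c - 5) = c*(c + 1)*(c - 5)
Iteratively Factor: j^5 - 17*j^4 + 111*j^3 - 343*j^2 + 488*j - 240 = (j - 4)*(j^4 - 13*j^3 + 59*j^2 - 107*j + 60) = (j - 4)*(j - 1)*(j^3 - 12*j^2 + 47*j - 60) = (j - 5)*(j - 4)*(j - 1)*(j^2 - 7*j + 12) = (j - 5)*(j - 4)*(j - 3)*(j - 1)*(j - 4)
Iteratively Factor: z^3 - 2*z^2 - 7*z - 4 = (z + 1)*(z^2 - 3*z - 4) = (z - 4)*(z + 1)*(z + 1)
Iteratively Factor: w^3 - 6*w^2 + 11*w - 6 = (w - 2)*(w^2 - 4*w + 3) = (w - 3)*(w - 2)*(w - 1)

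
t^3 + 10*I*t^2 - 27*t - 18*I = (t + I)*(t + 3*I)*(t + 6*I)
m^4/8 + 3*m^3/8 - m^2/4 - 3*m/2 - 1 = (m/4 + 1/2)*(m/2 + 1)*(m - 2)*(m + 1)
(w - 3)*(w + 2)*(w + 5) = w^3 + 4*w^2 - 11*w - 30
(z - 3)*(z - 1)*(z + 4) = z^3 - 13*z + 12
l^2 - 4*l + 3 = (l - 3)*(l - 1)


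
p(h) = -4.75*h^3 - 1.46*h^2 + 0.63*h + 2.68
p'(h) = -14.25*h^2 - 2.92*h + 0.63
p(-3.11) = 129.48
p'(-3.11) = -128.12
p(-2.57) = 72.05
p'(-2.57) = -85.99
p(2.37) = -67.26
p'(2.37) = -86.33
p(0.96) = -2.26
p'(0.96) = -15.31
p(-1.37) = 11.29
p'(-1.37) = -22.12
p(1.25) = -8.09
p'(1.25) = -25.29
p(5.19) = -697.42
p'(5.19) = -398.36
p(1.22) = -7.35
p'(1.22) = -24.14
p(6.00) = -1072.10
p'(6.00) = -529.89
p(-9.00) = 3341.50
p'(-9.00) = -1127.34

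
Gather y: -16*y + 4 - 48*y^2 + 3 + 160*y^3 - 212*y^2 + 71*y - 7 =160*y^3 - 260*y^2 + 55*y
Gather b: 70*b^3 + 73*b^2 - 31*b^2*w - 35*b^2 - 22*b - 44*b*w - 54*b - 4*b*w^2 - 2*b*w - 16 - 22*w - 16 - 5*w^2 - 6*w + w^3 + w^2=70*b^3 + b^2*(38 - 31*w) + b*(-4*w^2 - 46*w - 76) + w^3 - 4*w^2 - 28*w - 32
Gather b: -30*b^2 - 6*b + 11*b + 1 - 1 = -30*b^2 + 5*b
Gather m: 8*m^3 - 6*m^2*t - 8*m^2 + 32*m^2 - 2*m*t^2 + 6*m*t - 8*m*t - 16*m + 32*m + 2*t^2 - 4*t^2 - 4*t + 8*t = 8*m^3 + m^2*(24 - 6*t) + m*(-2*t^2 - 2*t + 16) - 2*t^2 + 4*t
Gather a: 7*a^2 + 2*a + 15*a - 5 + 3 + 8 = 7*a^2 + 17*a + 6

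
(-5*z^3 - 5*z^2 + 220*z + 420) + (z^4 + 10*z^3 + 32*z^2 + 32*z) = z^4 + 5*z^3 + 27*z^2 + 252*z + 420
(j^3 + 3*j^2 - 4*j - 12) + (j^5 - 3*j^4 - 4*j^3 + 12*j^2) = j^5 - 3*j^4 - 3*j^3 + 15*j^2 - 4*j - 12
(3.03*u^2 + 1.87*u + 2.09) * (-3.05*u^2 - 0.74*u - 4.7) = -9.2415*u^4 - 7.9457*u^3 - 21.9993*u^2 - 10.3356*u - 9.823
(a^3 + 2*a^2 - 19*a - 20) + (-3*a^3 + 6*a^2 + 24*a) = -2*a^3 + 8*a^2 + 5*a - 20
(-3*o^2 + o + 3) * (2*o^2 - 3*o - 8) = -6*o^4 + 11*o^3 + 27*o^2 - 17*o - 24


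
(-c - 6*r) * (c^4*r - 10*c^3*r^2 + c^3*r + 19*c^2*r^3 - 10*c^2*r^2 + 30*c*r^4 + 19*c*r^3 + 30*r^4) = -c^5*r + 4*c^4*r^2 - c^4*r + 41*c^3*r^3 + 4*c^3*r^2 - 144*c^2*r^4 + 41*c^2*r^3 - 180*c*r^5 - 144*c*r^4 - 180*r^5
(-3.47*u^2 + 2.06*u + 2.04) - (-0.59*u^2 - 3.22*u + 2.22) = -2.88*u^2 + 5.28*u - 0.18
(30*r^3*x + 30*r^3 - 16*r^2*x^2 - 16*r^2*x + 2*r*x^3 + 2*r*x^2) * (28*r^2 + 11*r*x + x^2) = 840*r^5*x + 840*r^5 - 118*r^4*x^2 - 118*r^4*x - 90*r^3*x^3 - 90*r^3*x^2 + 6*r^2*x^4 + 6*r^2*x^3 + 2*r*x^5 + 2*r*x^4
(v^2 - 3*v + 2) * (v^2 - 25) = v^4 - 3*v^3 - 23*v^2 + 75*v - 50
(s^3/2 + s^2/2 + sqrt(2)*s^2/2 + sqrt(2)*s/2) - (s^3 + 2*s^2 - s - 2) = -s^3/2 - 3*s^2/2 + sqrt(2)*s^2/2 + sqrt(2)*s/2 + s + 2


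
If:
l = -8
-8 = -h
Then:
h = 8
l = -8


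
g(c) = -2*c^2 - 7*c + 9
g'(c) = -4*c - 7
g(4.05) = -52.16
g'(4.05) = -23.20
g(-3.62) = 8.13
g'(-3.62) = 7.48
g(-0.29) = 10.86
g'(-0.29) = -5.84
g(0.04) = 8.72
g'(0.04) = -7.16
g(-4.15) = 3.60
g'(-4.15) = 9.60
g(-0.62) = 12.57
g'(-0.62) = -4.52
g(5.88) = -101.31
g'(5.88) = -30.52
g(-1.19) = 14.50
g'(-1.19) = -2.24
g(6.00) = -105.00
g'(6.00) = -31.00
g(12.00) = -363.00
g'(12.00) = -55.00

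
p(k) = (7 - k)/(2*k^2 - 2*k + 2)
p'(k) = (2 - 4*k)*(7 - k)/(2*k^2 - 2*k + 2)^2 - 1/(2*k^2 - 2*k + 2) = (-k^2 + k + (k - 7)*(2*k - 1) - 1)/(2*(k^2 - k + 1)^2)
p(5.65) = 0.02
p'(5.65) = -0.03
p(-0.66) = 1.83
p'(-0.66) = 1.78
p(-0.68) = 1.79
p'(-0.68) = 1.74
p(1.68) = 1.24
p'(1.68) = -1.60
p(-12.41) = 0.06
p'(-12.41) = 0.01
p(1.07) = 2.76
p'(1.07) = -3.39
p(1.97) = 0.86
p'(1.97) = -1.04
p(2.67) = 0.40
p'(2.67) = -0.41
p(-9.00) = 0.09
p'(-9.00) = 0.01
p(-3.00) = 0.38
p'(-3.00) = 0.17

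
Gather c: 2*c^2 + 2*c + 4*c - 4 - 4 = 2*c^2 + 6*c - 8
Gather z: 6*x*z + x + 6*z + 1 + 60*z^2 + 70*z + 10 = x + 60*z^2 + z*(6*x + 76) + 11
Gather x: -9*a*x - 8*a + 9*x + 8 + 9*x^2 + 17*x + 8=-8*a + 9*x^2 + x*(26 - 9*a) + 16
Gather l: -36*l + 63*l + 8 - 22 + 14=27*l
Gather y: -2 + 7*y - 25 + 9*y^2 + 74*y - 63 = 9*y^2 + 81*y - 90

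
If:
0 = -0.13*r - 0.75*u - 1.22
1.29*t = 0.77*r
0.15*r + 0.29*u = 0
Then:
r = 4.73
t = 2.82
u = -2.45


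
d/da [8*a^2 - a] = 16*a - 1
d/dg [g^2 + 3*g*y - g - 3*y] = 2*g + 3*y - 1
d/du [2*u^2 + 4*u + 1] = 4*u + 4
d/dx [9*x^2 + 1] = 18*x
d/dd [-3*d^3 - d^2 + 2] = d*(-9*d - 2)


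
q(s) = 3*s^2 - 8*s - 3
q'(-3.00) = -26.00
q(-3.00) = 48.00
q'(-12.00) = -80.00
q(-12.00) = 525.00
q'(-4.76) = -36.56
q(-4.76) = 103.05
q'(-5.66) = -41.96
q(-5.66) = 138.39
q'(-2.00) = -20.00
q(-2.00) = 25.00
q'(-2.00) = -20.00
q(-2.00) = 25.00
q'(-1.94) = -19.64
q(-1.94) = 23.81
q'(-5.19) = -39.14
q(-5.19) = 119.33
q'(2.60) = 7.60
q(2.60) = -3.52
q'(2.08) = 4.48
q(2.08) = -6.66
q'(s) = 6*s - 8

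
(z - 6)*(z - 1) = z^2 - 7*z + 6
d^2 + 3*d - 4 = (d - 1)*(d + 4)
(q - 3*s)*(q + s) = q^2 - 2*q*s - 3*s^2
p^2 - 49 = (p - 7)*(p + 7)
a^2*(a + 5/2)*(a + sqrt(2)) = a^4 + sqrt(2)*a^3 + 5*a^3/2 + 5*sqrt(2)*a^2/2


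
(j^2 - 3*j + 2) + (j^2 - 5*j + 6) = 2*j^2 - 8*j + 8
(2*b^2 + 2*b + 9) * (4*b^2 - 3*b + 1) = 8*b^4 + 2*b^3 + 32*b^2 - 25*b + 9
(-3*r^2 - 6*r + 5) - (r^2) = -4*r^2 - 6*r + 5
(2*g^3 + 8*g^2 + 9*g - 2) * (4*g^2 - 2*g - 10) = 8*g^5 + 28*g^4 - 106*g^2 - 86*g + 20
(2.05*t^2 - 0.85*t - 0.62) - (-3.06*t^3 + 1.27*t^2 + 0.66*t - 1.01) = 3.06*t^3 + 0.78*t^2 - 1.51*t + 0.39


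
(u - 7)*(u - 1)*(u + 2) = u^3 - 6*u^2 - 9*u + 14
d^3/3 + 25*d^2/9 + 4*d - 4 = (d/3 + 1)*(d - 2/3)*(d + 6)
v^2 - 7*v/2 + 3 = (v - 2)*(v - 3/2)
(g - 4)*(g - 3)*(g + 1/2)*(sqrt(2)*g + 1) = sqrt(2)*g^4 - 13*sqrt(2)*g^3/2 + g^3 - 13*g^2/2 + 17*sqrt(2)*g^2/2 + 6*sqrt(2)*g + 17*g/2 + 6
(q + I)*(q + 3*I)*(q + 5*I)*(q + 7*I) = q^4 + 16*I*q^3 - 86*q^2 - 176*I*q + 105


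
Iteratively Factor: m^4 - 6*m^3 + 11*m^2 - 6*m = (m - 2)*(m^3 - 4*m^2 + 3*m) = (m - 2)*(m - 1)*(m^2 - 3*m) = m*(m - 2)*(m - 1)*(m - 3)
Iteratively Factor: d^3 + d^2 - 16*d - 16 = (d + 4)*(d^2 - 3*d - 4) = (d - 4)*(d + 4)*(d + 1)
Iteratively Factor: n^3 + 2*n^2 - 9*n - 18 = (n - 3)*(n^2 + 5*n + 6) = (n - 3)*(n + 2)*(n + 3)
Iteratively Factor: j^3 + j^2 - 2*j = (j - 1)*(j^2 + 2*j) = j*(j - 1)*(j + 2)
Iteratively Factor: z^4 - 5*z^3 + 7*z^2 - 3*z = (z - 1)*(z^3 - 4*z^2 + 3*z) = z*(z - 1)*(z^2 - 4*z + 3) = z*(z - 3)*(z - 1)*(z - 1)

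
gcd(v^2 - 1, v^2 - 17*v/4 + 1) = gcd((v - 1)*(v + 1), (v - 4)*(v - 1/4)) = 1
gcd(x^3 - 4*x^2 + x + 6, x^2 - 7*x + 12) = x - 3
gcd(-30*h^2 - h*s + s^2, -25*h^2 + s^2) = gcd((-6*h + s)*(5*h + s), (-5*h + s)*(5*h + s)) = 5*h + s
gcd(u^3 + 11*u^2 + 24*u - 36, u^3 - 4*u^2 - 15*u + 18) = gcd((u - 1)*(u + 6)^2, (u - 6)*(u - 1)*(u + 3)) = u - 1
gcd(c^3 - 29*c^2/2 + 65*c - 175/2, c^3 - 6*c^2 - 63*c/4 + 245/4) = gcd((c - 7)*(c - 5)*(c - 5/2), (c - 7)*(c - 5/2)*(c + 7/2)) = c^2 - 19*c/2 + 35/2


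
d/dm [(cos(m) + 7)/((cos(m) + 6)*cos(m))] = (sin(m) + 42*sin(m)/cos(m)^2 + 14*tan(m))/(cos(m) + 6)^2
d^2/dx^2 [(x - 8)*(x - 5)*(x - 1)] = 6*x - 28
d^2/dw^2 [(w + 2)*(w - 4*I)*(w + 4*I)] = 6*w + 4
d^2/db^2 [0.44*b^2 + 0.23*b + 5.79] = 0.880000000000000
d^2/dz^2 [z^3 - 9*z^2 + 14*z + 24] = 6*z - 18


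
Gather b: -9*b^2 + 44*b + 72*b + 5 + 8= -9*b^2 + 116*b + 13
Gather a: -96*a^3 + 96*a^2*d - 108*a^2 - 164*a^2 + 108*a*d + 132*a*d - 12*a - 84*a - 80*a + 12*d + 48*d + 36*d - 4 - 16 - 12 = -96*a^3 + a^2*(96*d - 272) + a*(240*d - 176) + 96*d - 32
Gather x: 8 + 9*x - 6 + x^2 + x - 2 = x^2 + 10*x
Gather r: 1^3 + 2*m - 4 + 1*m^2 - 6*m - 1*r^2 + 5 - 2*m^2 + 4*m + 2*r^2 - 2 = -m^2 + r^2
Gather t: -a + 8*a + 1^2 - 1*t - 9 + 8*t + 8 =7*a + 7*t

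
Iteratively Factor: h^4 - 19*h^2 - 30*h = (h)*(h^3 - 19*h - 30) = h*(h + 3)*(h^2 - 3*h - 10) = h*(h + 2)*(h + 3)*(h - 5)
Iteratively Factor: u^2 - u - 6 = (u - 3)*(u + 2)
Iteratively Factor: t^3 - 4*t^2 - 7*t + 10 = (t - 1)*(t^2 - 3*t - 10) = (t - 5)*(t - 1)*(t + 2)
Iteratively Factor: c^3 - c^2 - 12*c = (c - 4)*(c^2 + 3*c) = (c - 4)*(c + 3)*(c)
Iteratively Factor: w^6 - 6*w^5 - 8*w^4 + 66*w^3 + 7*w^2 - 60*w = (w + 3)*(w^5 - 9*w^4 + 19*w^3 + 9*w^2 - 20*w) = (w - 4)*(w + 3)*(w^4 - 5*w^3 - w^2 + 5*w) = (w - 4)*(w - 1)*(w + 3)*(w^3 - 4*w^2 - 5*w) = (w - 5)*(w - 4)*(w - 1)*(w + 3)*(w^2 + w) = (w - 5)*(w - 4)*(w - 1)*(w + 1)*(w + 3)*(w)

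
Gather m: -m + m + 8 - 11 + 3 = 0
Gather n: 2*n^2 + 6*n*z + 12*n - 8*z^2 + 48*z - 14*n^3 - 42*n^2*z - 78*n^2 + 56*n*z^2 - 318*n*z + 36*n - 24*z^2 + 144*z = -14*n^3 + n^2*(-42*z - 76) + n*(56*z^2 - 312*z + 48) - 32*z^2 + 192*z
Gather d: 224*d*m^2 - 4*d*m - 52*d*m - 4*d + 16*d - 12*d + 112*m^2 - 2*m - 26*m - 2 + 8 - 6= d*(224*m^2 - 56*m) + 112*m^2 - 28*m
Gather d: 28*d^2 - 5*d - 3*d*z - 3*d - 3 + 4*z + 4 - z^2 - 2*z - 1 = 28*d^2 + d*(-3*z - 8) - z^2 + 2*z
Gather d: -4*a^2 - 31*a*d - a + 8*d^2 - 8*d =-4*a^2 - a + 8*d^2 + d*(-31*a - 8)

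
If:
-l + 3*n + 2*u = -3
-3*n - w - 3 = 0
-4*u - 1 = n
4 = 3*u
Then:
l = -40/3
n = -19/3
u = 4/3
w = 16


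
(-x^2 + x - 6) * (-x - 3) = x^3 + 2*x^2 + 3*x + 18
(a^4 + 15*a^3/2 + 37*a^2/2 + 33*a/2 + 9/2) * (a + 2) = a^5 + 19*a^4/2 + 67*a^3/2 + 107*a^2/2 + 75*a/2 + 9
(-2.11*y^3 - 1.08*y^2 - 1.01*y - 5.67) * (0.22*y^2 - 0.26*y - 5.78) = -0.4642*y^5 + 0.311*y^4 + 12.2544*y^3 + 5.2576*y^2 + 7.312*y + 32.7726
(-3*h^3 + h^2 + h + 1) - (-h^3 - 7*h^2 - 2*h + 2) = -2*h^3 + 8*h^2 + 3*h - 1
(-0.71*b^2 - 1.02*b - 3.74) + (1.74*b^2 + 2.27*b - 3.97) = 1.03*b^2 + 1.25*b - 7.71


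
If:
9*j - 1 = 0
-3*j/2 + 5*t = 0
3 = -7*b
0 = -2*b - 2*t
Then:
No Solution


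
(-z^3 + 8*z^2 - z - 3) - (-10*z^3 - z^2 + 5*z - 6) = 9*z^3 + 9*z^2 - 6*z + 3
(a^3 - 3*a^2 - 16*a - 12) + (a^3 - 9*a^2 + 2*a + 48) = 2*a^3 - 12*a^2 - 14*a + 36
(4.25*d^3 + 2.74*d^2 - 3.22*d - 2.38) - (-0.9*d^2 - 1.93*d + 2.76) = 4.25*d^3 + 3.64*d^2 - 1.29*d - 5.14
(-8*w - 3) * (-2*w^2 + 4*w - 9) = 16*w^3 - 26*w^2 + 60*w + 27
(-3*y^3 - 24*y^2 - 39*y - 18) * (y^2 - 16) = -3*y^5 - 24*y^4 + 9*y^3 + 366*y^2 + 624*y + 288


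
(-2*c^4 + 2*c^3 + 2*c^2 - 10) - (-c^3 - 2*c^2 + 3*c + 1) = -2*c^4 + 3*c^3 + 4*c^2 - 3*c - 11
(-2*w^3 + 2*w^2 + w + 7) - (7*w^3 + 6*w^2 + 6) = -9*w^3 - 4*w^2 + w + 1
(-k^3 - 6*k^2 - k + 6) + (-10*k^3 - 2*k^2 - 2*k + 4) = -11*k^3 - 8*k^2 - 3*k + 10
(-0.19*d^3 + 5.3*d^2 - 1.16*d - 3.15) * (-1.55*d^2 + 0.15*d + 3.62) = 0.2945*d^5 - 8.2435*d^4 + 1.9052*d^3 + 23.8945*d^2 - 4.6717*d - 11.403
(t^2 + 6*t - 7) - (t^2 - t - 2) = 7*t - 5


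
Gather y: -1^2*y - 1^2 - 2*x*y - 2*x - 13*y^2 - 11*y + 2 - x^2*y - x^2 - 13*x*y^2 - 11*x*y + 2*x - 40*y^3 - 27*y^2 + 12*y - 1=-x^2 - 40*y^3 + y^2*(-13*x - 40) + y*(-x^2 - 13*x)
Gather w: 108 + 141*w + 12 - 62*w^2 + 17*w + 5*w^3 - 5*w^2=5*w^3 - 67*w^2 + 158*w + 120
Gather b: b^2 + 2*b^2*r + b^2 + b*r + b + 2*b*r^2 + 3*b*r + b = b^2*(2*r + 2) + b*(2*r^2 + 4*r + 2)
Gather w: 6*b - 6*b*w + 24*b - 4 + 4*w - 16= 30*b + w*(4 - 6*b) - 20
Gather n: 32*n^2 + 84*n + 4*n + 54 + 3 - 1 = 32*n^2 + 88*n + 56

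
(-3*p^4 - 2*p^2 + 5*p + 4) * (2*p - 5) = -6*p^5 + 15*p^4 - 4*p^3 + 20*p^2 - 17*p - 20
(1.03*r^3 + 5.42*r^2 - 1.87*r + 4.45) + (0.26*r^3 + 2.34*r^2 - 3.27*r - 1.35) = 1.29*r^3 + 7.76*r^2 - 5.14*r + 3.1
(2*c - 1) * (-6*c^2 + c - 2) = -12*c^3 + 8*c^2 - 5*c + 2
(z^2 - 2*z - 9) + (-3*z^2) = -2*z^2 - 2*z - 9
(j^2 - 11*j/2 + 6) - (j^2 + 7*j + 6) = -25*j/2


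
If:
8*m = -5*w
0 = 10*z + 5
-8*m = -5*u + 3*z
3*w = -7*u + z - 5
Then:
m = -17/32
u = -23/20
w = 17/20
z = -1/2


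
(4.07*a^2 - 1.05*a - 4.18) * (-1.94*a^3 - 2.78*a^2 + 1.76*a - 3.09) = -7.8958*a^5 - 9.2776*a^4 + 18.1914*a^3 - 2.8039*a^2 - 4.1123*a + 12.9162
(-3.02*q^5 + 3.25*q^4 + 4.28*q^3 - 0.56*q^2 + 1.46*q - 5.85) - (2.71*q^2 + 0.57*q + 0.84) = -3.02*q^5 + 3.25*q^4 + 4.28*q^3 - 3.27*q^2 + 0.89*q - 6.69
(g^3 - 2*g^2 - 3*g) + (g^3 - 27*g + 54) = 2*g^3 - 2*g^2 - 30*g + 54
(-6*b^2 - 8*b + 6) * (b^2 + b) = -6*b^4 - 14*b^3 - 2*b^2 + 6*b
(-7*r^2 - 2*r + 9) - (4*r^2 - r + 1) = -11*r^2 - r + 8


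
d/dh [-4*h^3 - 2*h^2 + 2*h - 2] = -12*h^2 - 4*h + 2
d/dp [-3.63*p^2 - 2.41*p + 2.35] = -7.26*p - 2.41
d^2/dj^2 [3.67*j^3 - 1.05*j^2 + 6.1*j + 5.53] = 22.02*j - 2.1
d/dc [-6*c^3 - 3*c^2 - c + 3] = -18*c^2 - 6*c - 1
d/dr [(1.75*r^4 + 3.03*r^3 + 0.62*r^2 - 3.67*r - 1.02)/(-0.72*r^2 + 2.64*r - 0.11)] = (-2.52*r^5 + 11.6784*r^4 + 15.2284*r^3 - 2.0055*r^2 - 1.6052*r + 3.0965)/(0.5184*r^4 - 3.8016*r^3 + 7.128*r^2 - 0.5808*r + 0.0121)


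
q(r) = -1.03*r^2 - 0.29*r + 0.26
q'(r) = -2.06*r - 0.29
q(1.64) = -2.99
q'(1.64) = -3.67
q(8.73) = -80.77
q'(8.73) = -18.27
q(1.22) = -1.63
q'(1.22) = -2.80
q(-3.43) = -10.86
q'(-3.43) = 6.78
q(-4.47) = -19.02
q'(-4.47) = 8.92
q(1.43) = -2.26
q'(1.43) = -3.24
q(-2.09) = -3.63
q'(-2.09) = 4.02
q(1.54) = -2.63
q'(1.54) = -3.46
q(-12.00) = -144.58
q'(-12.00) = 24.43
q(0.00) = 0.26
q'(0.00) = -0.29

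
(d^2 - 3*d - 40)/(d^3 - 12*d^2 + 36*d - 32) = (d + 5)/(d^2 - 4*d + 4)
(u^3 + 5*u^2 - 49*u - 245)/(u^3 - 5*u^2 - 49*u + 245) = (u + 5)/(u - 5)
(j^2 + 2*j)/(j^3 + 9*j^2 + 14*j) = 1/(j + 7)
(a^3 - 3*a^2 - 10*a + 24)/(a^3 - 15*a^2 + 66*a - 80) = (a^2 - a - 12)/(a^2 - 13*a + 40)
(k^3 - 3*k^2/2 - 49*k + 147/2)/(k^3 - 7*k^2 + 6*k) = (2*k^3 - 3*k^2 - 98*k + 147)/(2*k*(k^2 - 7*k + 6))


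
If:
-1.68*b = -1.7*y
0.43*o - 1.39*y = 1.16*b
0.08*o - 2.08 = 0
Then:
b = 4.41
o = 26.00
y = 4.36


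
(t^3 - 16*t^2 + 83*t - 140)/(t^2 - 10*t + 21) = (t^2 - 9*t + 20)/(t - 3)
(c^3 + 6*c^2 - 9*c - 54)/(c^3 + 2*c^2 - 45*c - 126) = (c - 3)/(c - 7)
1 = 1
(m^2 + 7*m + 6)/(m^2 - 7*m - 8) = (m + 6)/(m - 8)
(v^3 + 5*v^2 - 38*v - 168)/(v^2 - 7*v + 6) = (v^2 + 11*v + 28)/(v - 1)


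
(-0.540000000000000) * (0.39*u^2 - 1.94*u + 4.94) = -0.2106*u^2 + 1.0476*u - 2.6676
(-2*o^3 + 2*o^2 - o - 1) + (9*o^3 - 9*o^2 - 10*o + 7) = 7*o^3 - 7*o^2 - 11*o + 6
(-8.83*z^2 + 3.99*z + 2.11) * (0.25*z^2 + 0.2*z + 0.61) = -2.2075*z^4 - 0.7685*z^3 - 4.0608*z^2 + 2.8559*z + 1.2871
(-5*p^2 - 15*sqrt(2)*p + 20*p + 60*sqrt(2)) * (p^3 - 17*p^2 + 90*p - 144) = -5*p^5 - 15*sqrt(2)*p^4 + 105*p^4 - 790*p^3 + 315*sqrt(2)*p^3 - 2370*sqrt(2)*p^2 + 2520*p^2 - 2880*p + 7560*sqrt(2)*p - 8640*sqrt(2)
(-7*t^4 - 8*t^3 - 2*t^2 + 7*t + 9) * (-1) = 7*t^4 + 8*t^3 + 2*t^2 - 7*t - 9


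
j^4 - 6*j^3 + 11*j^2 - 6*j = j*(j - 3)*(j - 2)*(j - 1)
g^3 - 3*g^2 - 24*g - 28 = (g - 7)*(g + 2)^2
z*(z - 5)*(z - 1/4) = z^3 - 21*z^2/4 + 5*z/4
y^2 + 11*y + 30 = (y + 5)*(y + 6)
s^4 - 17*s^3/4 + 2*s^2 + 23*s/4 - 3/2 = (s - 3)*(s - 2)*(s - 1/4)*(s + 1)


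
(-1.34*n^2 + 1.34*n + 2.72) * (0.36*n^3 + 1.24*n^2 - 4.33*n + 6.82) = -0.4824*n^5 - 1.1792*n^4 + 8.443*n^3 - 11.5682*n^2 - 2.6388*n + 18.5504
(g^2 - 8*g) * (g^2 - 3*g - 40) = g^4 - 11*g^3 - 16*g^2 + 320*g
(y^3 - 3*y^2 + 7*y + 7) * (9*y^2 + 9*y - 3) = 9*y^5 - 18*y^4 + 33*y^3 + 135*y^2 + 42*y - 21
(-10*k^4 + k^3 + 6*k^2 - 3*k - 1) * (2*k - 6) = -20*k^5 + 62*k^4 + 6*k^3 - 42*k^2 + 16*k + 6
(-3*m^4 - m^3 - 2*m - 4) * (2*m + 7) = -6*m^5 - 23*m^4 - 7*m^3 - 4*m^2 - 22*m - 28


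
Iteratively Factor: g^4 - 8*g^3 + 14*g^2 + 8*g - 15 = (g + 1)*(g^3 - 9*g^2 + 23*g - 15) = (g - 3)*(g + 1)*(g^2 - 6*g + 5) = (g - 3)*(g - 1)*(g + 1)*(g - 5)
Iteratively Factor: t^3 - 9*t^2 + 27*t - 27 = (t - 3)*(t^2 - 6*t + 9) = (t - 3)^2*(t - 3)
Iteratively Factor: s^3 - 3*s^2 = (s)*(s^2 - 3*s) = s^2*(s - 3)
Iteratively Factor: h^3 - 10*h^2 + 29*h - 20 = (h - 5)*(h^2 - 5*h + 4) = (h - 5)*(h - 1)*(h - 4)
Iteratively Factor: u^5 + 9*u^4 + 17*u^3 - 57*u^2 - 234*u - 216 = (u - 3)*(u^4 + 12*u^3 + 53*u^2 + 102*u + 72) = (u - 3)*(u + 2)*(u^3 + 10*u^2 + 33*u + 36) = (u - 3)*(u + 2)*(u + 4)*(u^2 + 6*u + 9) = (u - 3)*(u + 2)*(u + 3)*(u + 4)*(u + 3)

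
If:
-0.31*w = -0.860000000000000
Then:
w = 2.77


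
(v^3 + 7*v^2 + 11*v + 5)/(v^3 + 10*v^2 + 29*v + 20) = (v + 1)/(v + 4)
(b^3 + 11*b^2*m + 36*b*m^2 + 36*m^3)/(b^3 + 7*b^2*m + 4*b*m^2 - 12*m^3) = (b + 3*m)/(b - m)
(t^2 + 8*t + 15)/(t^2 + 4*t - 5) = (t + 3)/(t - 1)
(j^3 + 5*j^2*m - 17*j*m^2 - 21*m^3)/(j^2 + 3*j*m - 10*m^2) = (j^3 + 5*j^2*m - 17*j*m^2 - 21*m^3)/(j^2 + 3*j*m - 10*m^2)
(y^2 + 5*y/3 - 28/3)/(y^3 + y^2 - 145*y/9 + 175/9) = 3*(y + 4)/(3*y^2 + 10*y - 25)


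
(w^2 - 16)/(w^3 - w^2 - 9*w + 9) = (w^2 - 16)/(w^3 - w^2 - 9*w + 9)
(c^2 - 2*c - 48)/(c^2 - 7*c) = (c^2 - 2*c - 48)/(c*(c - 7))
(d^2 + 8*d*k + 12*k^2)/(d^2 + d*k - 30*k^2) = (d + 2*k)/(d - 5*k)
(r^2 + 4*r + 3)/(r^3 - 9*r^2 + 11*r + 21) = (r + 3)/(r^2 - 10*r + 21)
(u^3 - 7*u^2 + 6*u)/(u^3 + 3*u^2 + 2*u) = (u^2 - 7*u + 6)/(u^2 + 3*u + 2)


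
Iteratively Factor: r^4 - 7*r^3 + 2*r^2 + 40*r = (r - 4)*(r^3 - 3*r^2 - 10*r) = r*(r - 4)*(r^2 - 3*r - 10) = r*(r - 4)*(r + 2)*(r - 5)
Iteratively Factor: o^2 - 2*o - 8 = (o + 2)*(o - 4)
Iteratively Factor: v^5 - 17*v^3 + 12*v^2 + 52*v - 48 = (v - 1)*(v^4 + v^3 - 16*v^2 - 4*v + 48) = (v - 2)*(v - 1)*(v^3 + 3*v^2 - 10*v - 24) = (v - 2)*(v - 1)*(v + 2)*(v^2 + v - 12) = (v - 2)*(v - 1)*(v + 2)*(v + 4)*(v - 3)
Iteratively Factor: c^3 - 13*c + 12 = (c + 4)*(c^2 - 4*c + 3) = (c - 1)*(c + 4)*(c - 3)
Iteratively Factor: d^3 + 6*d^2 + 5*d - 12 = (d + 3)*(d^2 + 3*d - 4) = (d + 3)*(d + 4)*(d - 1)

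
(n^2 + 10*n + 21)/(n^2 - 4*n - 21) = (n + 7)/(n - 7)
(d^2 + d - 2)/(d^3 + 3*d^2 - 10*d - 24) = (d - 1)/(d^2 + d - 12)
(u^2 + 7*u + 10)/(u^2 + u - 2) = (u + 5)/(u - 1)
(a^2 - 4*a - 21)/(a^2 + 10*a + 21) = (a - 7)/(a + 7)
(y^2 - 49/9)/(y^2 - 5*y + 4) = (y^2 - 49/9)/(y^2 - 5*y + 4)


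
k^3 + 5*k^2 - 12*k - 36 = (k - 3)*(k + 2)*(k + 6)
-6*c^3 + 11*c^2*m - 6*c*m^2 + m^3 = (-3*c + m)*(-2*c + m)*(-c + m)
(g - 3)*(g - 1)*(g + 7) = g^3 + 3*g^2 - 25*g + 21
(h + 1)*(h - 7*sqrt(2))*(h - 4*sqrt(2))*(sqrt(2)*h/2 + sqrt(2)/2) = sqrt(2)*h^4/2 - 11*h^3 + sqrt(2)*h^3 - 22*h^2 + 57*sqrt(2)*h^2/2 - 11*h + 56*sqrt(2)*h + 28*sqrt(2)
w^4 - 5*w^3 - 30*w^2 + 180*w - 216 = (w - 6)*(w - 3)*(w - 2)*(w + 6)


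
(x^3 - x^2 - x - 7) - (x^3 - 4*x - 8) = -x^2 + 3*x + 1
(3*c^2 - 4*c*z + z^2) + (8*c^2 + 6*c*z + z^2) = 11*c^2 + 2*c*z + 2*z^2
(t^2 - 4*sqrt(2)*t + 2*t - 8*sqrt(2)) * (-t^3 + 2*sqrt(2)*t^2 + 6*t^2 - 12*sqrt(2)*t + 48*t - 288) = -t^5 + 4*t^4 + 6*sqrt(2)*t^4 - 24*sqrt(2)*t^3 + 44*t^3 - 264*sqrt(2)*t^2 - 128*t^2 - 384*t + 768*sqrt(2)*t + 2304*sqrt(2)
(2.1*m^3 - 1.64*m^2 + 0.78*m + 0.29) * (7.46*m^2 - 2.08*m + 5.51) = 15.666*m^5 - 16.6024*m^4 + 20.801*m^3 - 8.4954*m^2 + 3.6946*m + 1.5979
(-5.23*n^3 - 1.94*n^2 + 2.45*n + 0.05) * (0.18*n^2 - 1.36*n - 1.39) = -0.9414*n^5 + 6.7636*n^4 + 10.3491*n^3 - 0.626400000000001*n^2 - 3.4735*n - 0.0695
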